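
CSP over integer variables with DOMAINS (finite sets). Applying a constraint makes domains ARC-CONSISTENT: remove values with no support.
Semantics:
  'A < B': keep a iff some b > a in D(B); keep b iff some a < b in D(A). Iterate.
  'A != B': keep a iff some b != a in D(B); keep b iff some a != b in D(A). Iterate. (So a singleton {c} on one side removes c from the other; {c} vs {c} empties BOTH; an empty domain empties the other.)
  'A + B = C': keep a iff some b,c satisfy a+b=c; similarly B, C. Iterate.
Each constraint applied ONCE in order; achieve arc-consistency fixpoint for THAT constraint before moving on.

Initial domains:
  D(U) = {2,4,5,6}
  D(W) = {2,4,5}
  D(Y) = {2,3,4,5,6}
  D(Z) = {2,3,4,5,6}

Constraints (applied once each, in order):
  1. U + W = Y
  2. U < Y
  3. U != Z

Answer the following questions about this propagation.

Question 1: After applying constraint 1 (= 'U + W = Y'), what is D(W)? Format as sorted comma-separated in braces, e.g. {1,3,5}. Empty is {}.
Answer: {2,4}

Derivation:
Constraint 1 (U + W = Y) on D(U)={2,4,5,6} D(W)={2,4,5} D(Y)={2,3,4,5,6}: U {2,4,5,6}->{2,4}; W {2,4,5}->{2,4}; Y {2,3,4,5,6}->{4,6}
So after constraint 1: D(W) = {2,4}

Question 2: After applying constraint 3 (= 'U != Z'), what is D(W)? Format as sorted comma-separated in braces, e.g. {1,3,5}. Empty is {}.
Answer: {2,4}

Derivation:
Constraint 1 (U + W = Y) on D(U)={2,4,5,6} D(W)={2,4,5} D(Y)={2,3,4,5,6}: U {2,4,5,6}->{2,4}; W {2,4,5}->{2,4}; Y {2,3,4,5,6}->{4,6}
Constraint 2 (U < Y) on D(U)={2,4} D(Y)={4,6}: no change
Constraint 3 (U != Z) on D(U)={2,4} D(Z)={2,3,4,5,6}: no change
So after constraint 3: D(W) = {2,4}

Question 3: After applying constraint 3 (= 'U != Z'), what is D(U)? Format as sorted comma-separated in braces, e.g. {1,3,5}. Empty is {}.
Constraint 1 (U + W = Y) on D(U)={2,4,5,6} D(W)={2,4,5} D(Y)={2,3,4,5,6}: U {2,4,5,6}->{2,4}; W {2,4,5}->{2,4}; Y {2,3,4,5,6}->{4,6}
Constraint 2 (U < Y) on D(U)={2,4} D(Y)={4,6}: no change
Constraint 3 (U != Z) on D(U)={2,4} D(Z)={2,3,4,5,6}: no change
So after constraint 3: D(U) = {2,4}

Answer: {2,4}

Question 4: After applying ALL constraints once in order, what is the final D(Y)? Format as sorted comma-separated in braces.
Answer: {4,6}

Derivation:
Constraint 1 (U + W = Y) on D(U)={2,4,5,6} D(W)={2,4,5} D(Y)={2,3,4,5,6}: U {2,4,5,6}->{2,4}; W {2,4,5}->{2,4}; Y {2,3,4,5,6}->{4,6}
Constraint 2 (U < Y) on D(U)={2,4} D(Y)={4,6}: no change
Constraint 3 (U != Z) on D(U)={2,4} D(Z)={2,3,4,5,6}: no change
So after all 3 constraints: D(Y) = {4,6}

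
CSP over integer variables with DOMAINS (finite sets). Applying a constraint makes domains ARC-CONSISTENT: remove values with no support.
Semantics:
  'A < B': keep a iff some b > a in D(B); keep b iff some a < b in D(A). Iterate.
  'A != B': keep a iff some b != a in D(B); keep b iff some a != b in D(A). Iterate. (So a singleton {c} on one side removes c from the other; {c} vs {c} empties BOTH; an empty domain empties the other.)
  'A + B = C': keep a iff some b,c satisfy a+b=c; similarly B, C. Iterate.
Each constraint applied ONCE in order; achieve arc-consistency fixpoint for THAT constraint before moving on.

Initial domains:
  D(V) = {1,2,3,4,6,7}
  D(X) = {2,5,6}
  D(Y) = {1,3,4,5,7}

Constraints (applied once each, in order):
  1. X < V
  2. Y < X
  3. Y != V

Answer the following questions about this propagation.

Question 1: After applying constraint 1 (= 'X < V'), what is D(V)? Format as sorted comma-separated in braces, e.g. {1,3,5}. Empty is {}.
Answer: {3,4,6,7}

Derivation:
Constraint 1 (X < V) on D(X)={2,5,6} D(V)={1,2,3,4,6,7}: V {1,2,3,4,6,7}->{3,4,6,7}
So after constraint 1: D(V) = {3,4,6,7}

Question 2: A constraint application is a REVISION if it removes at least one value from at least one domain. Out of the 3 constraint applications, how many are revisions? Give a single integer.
Constraint 1 (X < V) on D(X)={2,5,6} D(V)={1,2,3,4,6,7}: V {1,2,3,4,6,7}->{3,4,6,7} => REVISION
Constraint 2 (Y < X) on D(Y)={1,3,4,5,7} D(X)={2,5,6}: Y {1,3,4,5,7}->{1,3,4,5} => REVISION
Constraint 3 (Y != V) on D(Y)={1,3,4,5} D(V)={3,4,6,7}: no change => not a revision
Total revisions = 2

Answer: 2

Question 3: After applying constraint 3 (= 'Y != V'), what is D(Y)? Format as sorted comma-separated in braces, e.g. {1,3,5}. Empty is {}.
Answer: {1,3,4,5}

Derivation:
Constraint 1 (X < V) on D(X)={2,5,6} D(V)={1,2,3,4,6,7}: V {1,2,3,4,6,7}->{3,4,6,7}
Constraint 2 (Y < X) on D(Y)={1,3,4,5,7} D(X)={2,5,6}: Y {1,3,4,5,7}->{1,3,4,5}
Constraint 3 (Y != V) on D(Y)={1,3,4,5} D(V)={3,4,6,7}: no change
So after constraint 3: D(Y) = {1,3,4,5}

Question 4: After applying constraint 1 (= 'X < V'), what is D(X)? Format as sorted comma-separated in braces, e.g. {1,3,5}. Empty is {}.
Answer: {2,5,6}

Derivation:
Constraint 1 (X < V) on D(X)={2,5,6} D(V)={1,2,3,4,6,7}: V {1,2,3,4,6,7}->{3,4,6,7}
So after constraint 1: D(X) = {2,5,6}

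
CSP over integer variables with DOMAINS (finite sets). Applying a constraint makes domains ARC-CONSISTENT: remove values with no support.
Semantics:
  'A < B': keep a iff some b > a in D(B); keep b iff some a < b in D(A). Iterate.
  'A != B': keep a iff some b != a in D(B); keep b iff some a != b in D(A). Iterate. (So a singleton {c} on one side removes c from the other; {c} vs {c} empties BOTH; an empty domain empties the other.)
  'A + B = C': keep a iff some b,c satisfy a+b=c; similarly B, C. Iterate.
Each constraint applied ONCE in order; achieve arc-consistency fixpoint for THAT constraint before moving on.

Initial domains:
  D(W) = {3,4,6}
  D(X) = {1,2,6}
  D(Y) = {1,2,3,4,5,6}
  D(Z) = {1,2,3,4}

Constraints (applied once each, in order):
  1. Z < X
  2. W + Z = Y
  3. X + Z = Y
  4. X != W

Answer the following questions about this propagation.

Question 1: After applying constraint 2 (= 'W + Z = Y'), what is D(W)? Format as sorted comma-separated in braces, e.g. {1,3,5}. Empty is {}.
Constraint 1 (Z < X) on D(Z)={1,2,3,4} D(X)={1,2,6}: X {1,2,6}->{2,6}
Constraint 2 (W + Z = Y) on D(W)={3,4,6} D(Z)={1,2,3,4} D(Y)={1,2,3,4,5,6}: W {3,4,6}->{3,4}; Z {1,2,3,4}->{1,2,3}; Y {1,2,3,4,5,6}->{4,5,6}
So after constraint 2: D(W) = {3,4}

Answer: {3,4}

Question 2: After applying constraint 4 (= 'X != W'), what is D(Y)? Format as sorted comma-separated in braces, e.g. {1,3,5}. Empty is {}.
Answer: {4,5}

Derivation:
Constraint 1 (Z < X) on D(Z)={1,2,3,4} D(X)={1,2,6}: X {1,2,6}->{2,6}
Constraint 2 (W + Z = Y) on D(W)={3,4,6} D(Z)={1,2,3,4} D(Y)={1,2,3,4,5,6}: W {3,4,6}->{3,4}; Z {1,2,3,4}->{1,2,3}; Y {1,2,3,4,5,6}->{4,5,6}
Constraint 3 (X + Z = Y) on D(X)={2,6} D(Z)={1,2,3} D(Y)={4,5,6}: X {2,6}->{2}; Z {1,2,3}->{2,3}; Y {4,5,6}->{4,5}
Constraint 4 (X != W) on D(X)={2} D(W)={3,4}: no change
So after constraint 4: D(Y) = {4,5}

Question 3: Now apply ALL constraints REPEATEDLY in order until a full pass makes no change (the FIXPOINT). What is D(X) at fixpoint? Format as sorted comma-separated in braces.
Answer: {}

Derivation:
pass 0 (initial): D(X)={1,2,6}
pass 1: W {3,4,6}->{3,4}; X {1,2,6}->{2}; Y {1,2,3,4,5,6}->{4,5}; Z {1,2,3,4}->{2,3}
pass 2: W {3,4}->{}; X {2}->{}; Y {4,5}->{}; Z {2,3}->{}
pass 3: no change
Fixpoint after 3 passes: D(X) = {}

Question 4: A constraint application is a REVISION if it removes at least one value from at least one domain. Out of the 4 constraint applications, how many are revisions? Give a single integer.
Answer: 3

Derivation:
Constraint 1 (Z < X) on D(Z)={1,2,3,4} D(X)={1,2,6}: X {1,2,6}->{2,6} => REVISION
Constraint 2 (W + Z = Y) on D(W)={3,4,6} D(Z)={1,2,3,4} D(Y)={1,2,3,4,5,6}: W {3,4,6}->{3,4}; Z {1,2,3,4}->{1,2,3}; Y {1,2,3,4,5,6}->{4,5,6} => REVISION
Constraint 3 (X + Z = Y) on D(X)={2,6} D(Z)={1,2,3} D(Y)={4,5,6}: X {2,6}->{2}; Z {1,2,3}->{2,3}; Y {4,5,6}->{4,5} => REVISION
Constraint 4 (X != W) on D(X)={2} D(W)={3,4}: no change => not a revision
Total revisions = 3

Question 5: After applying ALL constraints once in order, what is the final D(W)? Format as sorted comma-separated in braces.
Constraint 1 (Z < X) on D(Z)={1,2,3,4} D(X)={1,2,6}: X {1,2,6}->{2,6}
Constraint 2 (W + Z = Y) on D(W)={3,4,6} D(Z)={1,2,3,4} D(Y)={1,2,3,4,5,6}: W {3,4,6}->{3,4}; Z {1,2,3,4}->{1,2,3}; Y {1,2,3,4,5,6}->{4,5,6}
Constraint 3 (X + Z = Y) on D(X)={2,6} D(Z)={1,2,3} D(Y)={4,5,6}: X {2,6}->{2}; Z {1,2,3}->{2,3}; Y {4,5,6}->{4,5}
Constraint 4 (X != W) on D(X)={2} D(W)={3,4}: no change
So after all 4 constraints: D(W) = {3,4}

Answer: {3,4}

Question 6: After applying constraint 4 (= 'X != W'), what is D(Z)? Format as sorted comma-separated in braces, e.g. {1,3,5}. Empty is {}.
Constraint 1 (Z < X) on D(Z)={1,2,3,4} D(X)={1,2,6}: X {1,2,6}->{2,6}
Constraint 2 (W + Z = Y) on D(W)={3,4,6} D(Z)={1,2,3,4} D(Y)={1,2,3,4,5,6}: W {3,4,6}->{3,4}; Z {1,2,3,4}->{1,2,3}; Y {1,2,3,4,5,6}->{4,5,6}
Constraint 3 (X + Z = Y) on D(X)={2,6} D(Z)={1,2,3} D(Y)={4,5,6}: X {2,6}->{2}; Z {1,2,3}->{2,3}; Y {4,5,6}->{4,5}
Constraint 4 (X != W) on D(X)={2} D(W)={3,4}: no change
So after constraint 4: D(Z) = {2,3}

Answer: {2,3}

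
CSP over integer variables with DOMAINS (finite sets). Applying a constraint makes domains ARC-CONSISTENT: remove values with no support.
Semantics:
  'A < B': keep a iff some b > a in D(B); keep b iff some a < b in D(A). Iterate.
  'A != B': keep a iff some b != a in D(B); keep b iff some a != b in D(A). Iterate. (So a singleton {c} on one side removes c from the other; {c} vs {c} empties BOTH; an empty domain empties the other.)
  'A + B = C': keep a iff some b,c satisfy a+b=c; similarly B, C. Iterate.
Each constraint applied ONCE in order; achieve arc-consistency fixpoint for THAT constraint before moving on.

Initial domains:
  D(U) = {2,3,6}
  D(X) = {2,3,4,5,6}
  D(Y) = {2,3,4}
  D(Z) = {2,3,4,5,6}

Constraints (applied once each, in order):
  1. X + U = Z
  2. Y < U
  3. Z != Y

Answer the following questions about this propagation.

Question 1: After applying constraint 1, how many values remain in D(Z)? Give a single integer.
Answer: 3

Derivation:
Constraint 1 (X + U = Z) on D(X)={2,3,4,5,6} D(U)={2,3,6} D(Z)={2,3,4,5,6}: X {2,3,4,5,6}->{2,3,4}; U {2,3,6}->{2,3}; Z {2,3,4,5,6}->{4,5,6}
So after constraint 1: D(Z)={4,5,6}, size = 3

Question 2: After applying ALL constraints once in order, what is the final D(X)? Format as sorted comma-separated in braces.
Constraint 1 (X + U = Z) on D(X)={2,3,4,5,6} D(U)={2,3,6} D(Z)={2,3,4,5,6}: X {2,3,4,5,6}->{2,3,4}; U {2,3,6}->{2,3}; Z {2,3,4,5,6}->{4,5,6}
Constraint 2 (Y < U) on D(Y)={2,3,4} D(U)={2,3}: Y {2,3,4}->{2}; U {2,3}->{3}
Constraint 3 (Z != Y) on D(Z)={4,5,6} D(Y)={2}: no change
So after all 3 constraints: D(X) = {2,3,4}

Answer: {2,3,4}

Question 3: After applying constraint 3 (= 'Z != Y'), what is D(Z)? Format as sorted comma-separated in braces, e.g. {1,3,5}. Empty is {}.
Answer: {4,5,6}

Derivation:
Constraint 1 (X + U = Z) on D(X)={2,3,4,5,6} D(U)={2,3,6} D(Z)={2,3,4,5,6}: X {2,3,4,5,6}->{2,3,4}; U {2,3,6}->{2,3}; Z {2,3,4,5,6}->{4,5,6}
Constraint 2 (Y < U) on D(Y)={2,3,4} D(U)={2,3}: Y {2,3,4}->{2}; U {2,3}->{3}
Constraint 3 (Z != Y) on D(Z)={4,5,6} D(Y)={2}: no change
So after constraint 3: D(Z) = {4,5,6}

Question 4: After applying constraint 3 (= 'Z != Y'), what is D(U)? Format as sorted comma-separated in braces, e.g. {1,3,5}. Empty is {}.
Constraint 1 (X + U = Z) on D(X)={2,3,4,5,6} D(U)={2,3,6} D(Z)={2,3,4,5,6}: X {2,3,4,5,6}->{2,3,4}; U {2,3,6}->{2,3}; Z {2,3,4,5,6}->{4,5,6}
Constraint 2 (Y < U) on D(Y)={2,3,4} D(U)={2,3}: Y {2,3,4}->{2}; U {2,3}->{3}
Constraint 3 (Z != Y) on D(Z)={4,5,6} D(Y)={2}: no change
So after constraint 3: D(U) = {3}

Answer: {3}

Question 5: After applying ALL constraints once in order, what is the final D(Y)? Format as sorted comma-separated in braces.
Constraint 1 (X + U = Z) on D(X)={2,3,4,5,6} D(U)={2,3,6} D(Z)={2,3,4,5,6}: X {2,3,4,5,6}->{2,3,4}; U {2,3,6}->{2,3}; Z {2,3,4,5,6}->{4,5,6}
Constraint 2 (Y < U) on D(Y)={2,3,4} D(U)={2,3}: Y {2,3,4}->{2}; U {2,3}->{3}
Constraint 3 (Z != Y) on D(Z)={4,5,6} D(Y)={2}: no change
So after all 3 constraints: D(Y) = {2}

Answer: {2}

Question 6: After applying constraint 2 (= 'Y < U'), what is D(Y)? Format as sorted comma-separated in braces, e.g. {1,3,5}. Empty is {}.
Constraint 1 (X + U = Z) on D(X)={2,3,4,5,6} D(U)={2,3,6} D(Z)={2,3,4,5,6}: X {2,3,4,5,6}->{2,3,4}; U {2,3,6}->{2,3}; Z {2,3,4,5,6}->{4,5,6}
Constraint 2 (Y < U) on D(Y)={2,3,4} D(U)={2,3}: Y {2,3,4}->{2}; U {2,3}->{3}
So after constraint 2: D(Y) = {2}

Answer: {2}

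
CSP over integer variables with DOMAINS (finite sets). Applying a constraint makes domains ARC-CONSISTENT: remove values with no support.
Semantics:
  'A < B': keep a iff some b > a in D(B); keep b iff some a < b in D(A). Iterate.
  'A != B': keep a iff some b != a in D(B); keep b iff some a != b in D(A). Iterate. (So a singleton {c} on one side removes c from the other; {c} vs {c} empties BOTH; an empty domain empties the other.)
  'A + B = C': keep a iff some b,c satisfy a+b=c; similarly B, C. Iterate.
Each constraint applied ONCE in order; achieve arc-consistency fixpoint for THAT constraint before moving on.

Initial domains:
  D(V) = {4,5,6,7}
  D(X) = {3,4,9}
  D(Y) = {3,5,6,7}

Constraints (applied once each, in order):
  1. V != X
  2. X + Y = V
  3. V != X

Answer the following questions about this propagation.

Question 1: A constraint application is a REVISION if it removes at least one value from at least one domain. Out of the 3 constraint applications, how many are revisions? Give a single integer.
Answer: 1

Derivation:
Constraint 1 (V != X) on D(V)={4,5,6,7} D(X)={3,4,9}: no change => not a revision
Constraint 2 (X + Y = V) on D(X)={3,4,9} D(Y)={3,5,6,7} D(V)={4,5,6,7}: X {3,4,9}->{3,4}; Y {3,5,6,7}->{3}; V {4,5,6,7}->{6,7} => REVISION
Constraint 3 (V != X) on D(V)={6,7} D(X)={3,4}: no change => not a revision
Total revisions = 1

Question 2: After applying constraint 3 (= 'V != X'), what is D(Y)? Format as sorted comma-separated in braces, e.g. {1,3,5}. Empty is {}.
Constraint 1 (V != X) on D(V)={4,5,6,7} D(X)={3,4,9}: no change
Constraint 2 (X + Y = V) on D(X)={3,4,9} D(Y)={3,5,6,7} D(V)={4,5,6,7}: X {3,4,9}->{3,4}; Y {3,5,6,7}->{3}; V {4,5,6,7}->{6,7}
Constraint 3 (V != X) on D(V)={6,7} D(X)={3,4}: no change
So after constraint 3: D(Y) = {3}

Answer: {3}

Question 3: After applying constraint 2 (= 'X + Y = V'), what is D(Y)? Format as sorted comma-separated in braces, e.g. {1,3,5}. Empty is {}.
Answer: {3}

Derivation:
Constraint 1 (V != X) on D(V)={4,5,6,7} D(X)={3,4,9}: no change
Constraint 2 (X + Y = V) on D(X)={3,4,9} D(Y)={3,5,6,7} D(V)={4,5,6,7}: X {3,4,9}->{3,4}; Y {3,5,6,7}->{3}; V {4,5,6,7}->{6,7}
So after constraint 2: D(Y) = {3}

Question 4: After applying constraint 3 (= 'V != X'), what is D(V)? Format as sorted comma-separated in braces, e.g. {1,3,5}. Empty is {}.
Constraint 1 (V != X) on D(V)={4,5,6,7} D(X)={3,4,9}: no change
Constraint 2 (X + Y = V) on D(X)={3,4,9} D(Y)={3,5,6,7} D(V)={4,5,6,7}: X {3,4,9}->{3,4}; Y {3,5,6,7}->{3}; V {4,5,6,7}->{6,7}
Constraint 3 (V != X) on D(V)={6,7} D(X)={3,4}: no change
So after constraint 3: D(V) = {6,7}

Answer: {6,7}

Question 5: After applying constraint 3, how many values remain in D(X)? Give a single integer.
Constraint 1 (V != X) on D(V)={4,5,6,7} D(X)={3,4,9}: no change
Constraint 2 (X + Y = V) on D(X)={3,4,9} D(Y)={3,5,6,7} D(V)={4,5,6,7}: X {3,4,9}->{3,4}; Y {3,5,6,7}->{3}; V {4,5,6,7}->{6,7}
Constraint 3 (V != X) on D(V)={6,7} D(X)={3,4}: no change
So after constraint 3: D(X)={3,4}, size = 2

Answer: 2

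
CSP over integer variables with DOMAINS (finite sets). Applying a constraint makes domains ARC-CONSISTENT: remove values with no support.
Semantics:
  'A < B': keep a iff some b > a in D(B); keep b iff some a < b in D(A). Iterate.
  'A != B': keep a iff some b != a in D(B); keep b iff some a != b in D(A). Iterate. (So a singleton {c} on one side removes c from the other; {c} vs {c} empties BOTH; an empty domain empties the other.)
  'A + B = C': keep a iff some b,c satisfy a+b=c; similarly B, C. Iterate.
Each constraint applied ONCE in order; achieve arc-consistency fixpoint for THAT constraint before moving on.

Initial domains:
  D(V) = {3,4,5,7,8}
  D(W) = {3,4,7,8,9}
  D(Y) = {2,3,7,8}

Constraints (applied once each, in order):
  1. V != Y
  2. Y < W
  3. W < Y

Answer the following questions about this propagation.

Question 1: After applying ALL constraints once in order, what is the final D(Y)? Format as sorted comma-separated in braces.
Constraint 1 (V != Y) on D(V)={3,4,5,7,8} D(Y)={2,3,7,8}: no change
Constraint 2 (Y < W) on D(Y)={2,3,7,8} D(W)={3,4,7,8,9}: no change
Constraint 3 (W < Y) on D(W)={3,4,7,8,9} D(Y)={2,3,7,8}: W {3,4,7,8,9}->{3,4,7}; Y {2,3,7,8}->{7,8}
So after all 3 constraints: D(Y) = {7,8}

Answer: {7,8}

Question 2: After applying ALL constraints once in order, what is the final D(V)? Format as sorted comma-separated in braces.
Constraint 1 (V != Y) on D(V)={3,4,5,7,8} D(Y)={2,3,7,8}: no change
Constraint 2 (Y < W) on D(Y)={2,3,7,8} D(W)={3,4,7,8,9}: no change
Constraint 3 (W < Y) on D(W)={3,4,7,8,9} D(Y)={2,3,7,8}: W {3,4,7,8,9}->{3,4,7}; Y {2,3,7,8}->{7,8}
So after all 3 constraints: D(V) = {3,4,5,7,8}

Answer: {3,4,5,7,8}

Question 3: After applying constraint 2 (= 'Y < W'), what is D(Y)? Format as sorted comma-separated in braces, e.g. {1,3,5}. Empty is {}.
Answer: {2,3,7,8}

Derivation:
Constraint 1 (V != Y) on D(V)={3,4,5,7,8} D(Y)={2,3,7,8}: no change
Constraint 2 (Y < W) on D(Y)={2,3,7,8} D(W)={3,4,7,8,9}: no change
So after constraint 2: D(Y) = {2,3,7,8}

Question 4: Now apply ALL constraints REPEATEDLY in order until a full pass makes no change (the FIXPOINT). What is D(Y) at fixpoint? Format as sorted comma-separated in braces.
Answer: {}

Derivation:
pass 0 (initial): D(Y)={2,3,7,8}
pass 1: W {3,4,7,8,9}->{3,4,7}; Y {2,3,7,8}->{7,8}
pass 2: W {3,4,7}->{}; Y {7,8}->{}
pass 3: V {3,4,5,7,8}->{}
pass 4: no change
Fixpoint after 4 passes: D(Y) = {}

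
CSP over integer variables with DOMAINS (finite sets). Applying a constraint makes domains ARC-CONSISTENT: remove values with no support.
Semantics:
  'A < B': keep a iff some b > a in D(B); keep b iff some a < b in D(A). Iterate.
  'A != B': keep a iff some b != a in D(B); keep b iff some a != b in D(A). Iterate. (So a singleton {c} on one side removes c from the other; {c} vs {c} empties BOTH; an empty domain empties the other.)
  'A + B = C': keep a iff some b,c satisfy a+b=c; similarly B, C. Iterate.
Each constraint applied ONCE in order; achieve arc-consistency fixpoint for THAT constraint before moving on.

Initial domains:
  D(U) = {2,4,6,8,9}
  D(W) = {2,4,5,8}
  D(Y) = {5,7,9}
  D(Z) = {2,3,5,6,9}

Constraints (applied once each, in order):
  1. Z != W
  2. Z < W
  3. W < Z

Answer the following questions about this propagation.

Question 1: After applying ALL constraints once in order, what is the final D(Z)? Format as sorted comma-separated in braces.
Constraint 1 (Z != W) on D(Z)={2,3,5,6,9} D(W)={2,4,5,8}: no change
Constraint 2 (Z < W) on D(Z)={2,3,5,6,9} D(W)={2,4,5,8}: Z {2,3,5,6,9}->{2,3,5,6}; W {2,4,5,8}->{4,5,8}
Constraint 3 (W < Z) on D(W)={4,5,8} D(Z)={2,3,5,6}: W {4,5,8}->{4,5}; Z {2,3,5,6}->{5,6}
So after all 3 constraints: D(Z) = {5,6}

Answer: {5,6}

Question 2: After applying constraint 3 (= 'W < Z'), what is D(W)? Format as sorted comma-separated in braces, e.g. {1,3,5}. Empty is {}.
Constraint 1 (Z != W) on D(Z)={2,3,5,6,9} D(W)={2,4,5,8}: no change
Constraint 2 (Z < W) on D(Z)={2,3,5,6,9} D(W)={2,4,5,8}: Z {2,3,5,6,9}->{2,3,5,6}; W {2,4,5,8}->{4,5,8}
Constraint 3 (W < Z) on D(W)={4,5,8} D(Z)={2,3,5,6}: W {4,5,8}->{4,5}; Z {2,3,5,6}->{5,6}
So after constraint 3: D(W) = {4,5}

Answer: {4,5}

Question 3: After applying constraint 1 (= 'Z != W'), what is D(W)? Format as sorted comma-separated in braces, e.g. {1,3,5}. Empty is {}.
Constraint 1 (Z != W) on D(Z)={2,3,5,6,9} D(W)={2,4,5,8}: no change
So after constraint 1: D(W) = {2,4,5,8}

Answer: {2,4,5,8}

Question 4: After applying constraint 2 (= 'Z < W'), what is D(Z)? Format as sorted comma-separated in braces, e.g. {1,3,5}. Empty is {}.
Constraint 1 (Z != W) on D(Z)={2,3,5,6,9} D(W)={2,4,5,8}: no change
Constraint 2 (Z < W) on D(Z)={2,3,5,6,9} D(W)={2,4,5,8}: Z {2,3,5,6,9}->{2,3,5,6}; W {2,4,5,8}->{4,5,8}
So after constraint 2: D(Z) = {2,3,5,6}

Answer: {2,3,5,6}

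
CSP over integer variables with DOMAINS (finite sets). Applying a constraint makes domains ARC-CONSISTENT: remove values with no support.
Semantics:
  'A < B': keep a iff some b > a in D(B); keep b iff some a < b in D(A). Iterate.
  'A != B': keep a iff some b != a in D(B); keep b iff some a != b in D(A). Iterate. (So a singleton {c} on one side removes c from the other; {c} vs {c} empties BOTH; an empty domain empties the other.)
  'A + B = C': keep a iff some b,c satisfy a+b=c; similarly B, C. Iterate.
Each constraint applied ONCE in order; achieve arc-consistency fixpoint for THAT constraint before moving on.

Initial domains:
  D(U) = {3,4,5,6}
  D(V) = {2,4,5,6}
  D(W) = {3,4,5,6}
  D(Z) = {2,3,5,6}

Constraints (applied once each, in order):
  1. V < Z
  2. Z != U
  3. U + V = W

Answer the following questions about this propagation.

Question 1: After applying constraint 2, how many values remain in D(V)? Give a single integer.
Answer: 3

Derivation:
Constraint 1 (V < Z) on D(V)={2,4,5,6} D(Z)={2,3,5,6}: V {2,4,5,6}->{2,4,5}; Z {2,3,5,6}->{3,5,6}
Constraint 2 (Z != U) on D(Z)={3,5,6} D(U)={3,4,5,6}: no change
So after constraint 2: D(V)={2,4,5}, size = 3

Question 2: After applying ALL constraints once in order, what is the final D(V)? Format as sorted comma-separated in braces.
Answer: {2}

Derivation:
Constraint 1 (V < Z) on D(V)={2,4,5,6} D(Z)={2,3,5,6}: V {2,4,5,6}->{2,4,5}; Z {2,3,5,6}->{3,5,6}
Constraint 2 (Z != U) on D(Z)={3,5,6} D(U)={3,4,5,6}: no change
Constraint 3 (U + V = W) on D(U)={3,4,5,6} D(V)={2,4,5} D(W)={3,4,5,6}: U {3,4,5,6}->{3,4}; V {2,4,5}->{2}; W {3,4,5,6}->{5,6}
So after all 3 constraints: D(V) = {2}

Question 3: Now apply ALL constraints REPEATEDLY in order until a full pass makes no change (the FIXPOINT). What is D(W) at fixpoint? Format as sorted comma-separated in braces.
Answer: {5,6}

Derivation:
pass 0 (initial): D(W)={3,4,5,6}
pass 1: U {3,4,5,6}->{3,4}; V {2,4,5,6}->{2}; W {3,4,5,6}->{5,6}; Z {2,3,5,6}->{3,5,6}
pass 2: no change
Fixpoint after 2 passes: D(W) = {5,6}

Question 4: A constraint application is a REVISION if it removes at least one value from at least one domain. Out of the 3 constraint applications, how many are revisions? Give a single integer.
Answer: 2

Derivation:
Constraint 1 (V < Z) on D(V)={2,4,5,6} D(Z)={2,3,5,6}: V {2,4,5,6}->{2,4,5}; Z {2,3,5,6}->{3,5,6} => REVISION
Constraint 2 (Z != U) on D(Z)={3,5,6} D(U)={3,4,5,6}: no change => not a revision
Constraint 3 (U + V = W) on D(U)={3,4,5,6} D(V)={2,4,5} D(W)={3,4,5,6}: U {3,4,5,6}->{3,4}; V {2,4,5}->{2}; W {3,4,5,6}->{5,6} => REVISION
Total revisions = 2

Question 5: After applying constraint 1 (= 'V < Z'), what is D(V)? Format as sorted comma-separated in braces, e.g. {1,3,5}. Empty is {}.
Answer: {2,4,5}

Derivation:
Constraint 1 (V < Z) on D(V)={2,4,5,6} D(Z)={2,3,5,6}: V {2,4,5,6}->{2,4,5}; Z {2,3,5,6}->{3,5,6}
So after constraint 1: D(V) = {2,4,5}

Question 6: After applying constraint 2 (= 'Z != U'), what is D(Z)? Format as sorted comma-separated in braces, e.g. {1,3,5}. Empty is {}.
Answer: {3,5,6}

Derivation:
Constraint 1 (V < Z) on D(V)={2,4,5,6} D(Z)={2,3,5,6}: V {2,4,5,6}->{2,4,5}; Z {2,3,5,6}->{3,5,6}
Constraint 2 (Z != U) on D(Z)={3,5,6} D(U)={3,4,5,6}: no change
So after constraint 2: D(Z) = {3,5,6}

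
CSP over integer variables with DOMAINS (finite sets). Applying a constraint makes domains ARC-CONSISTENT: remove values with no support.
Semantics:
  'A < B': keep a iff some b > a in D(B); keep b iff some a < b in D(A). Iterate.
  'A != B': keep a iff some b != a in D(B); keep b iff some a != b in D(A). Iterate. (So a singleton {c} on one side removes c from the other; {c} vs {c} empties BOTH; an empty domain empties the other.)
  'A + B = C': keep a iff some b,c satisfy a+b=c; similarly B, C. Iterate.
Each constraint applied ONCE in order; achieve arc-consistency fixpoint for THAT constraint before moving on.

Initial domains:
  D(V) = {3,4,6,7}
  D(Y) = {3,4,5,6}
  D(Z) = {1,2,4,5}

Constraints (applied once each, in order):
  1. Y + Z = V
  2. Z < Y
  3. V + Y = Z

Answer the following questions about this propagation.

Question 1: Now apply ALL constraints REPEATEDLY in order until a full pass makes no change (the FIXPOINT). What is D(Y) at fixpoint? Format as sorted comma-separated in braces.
Answer: {}

Derivation:
pass 0 (initial): D(Y)={3,4,5,6}
pass 1: V {3,4,6,7}->{}; Y {3,4,5,6}->{}; Z {1,2,4,5}->{}
pass 2: no change
Fixpoint after 2 passes: D(Y) = {}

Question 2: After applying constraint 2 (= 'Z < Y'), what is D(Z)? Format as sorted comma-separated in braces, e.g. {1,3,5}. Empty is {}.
Constraint 1 (Y + Z = V) on D(Y)={3,4,5,6} D(Z)={1,2,4,5} D(V)={3,4,6,7}: Z {1,2,4,5}->{1,2,4}; V {3,4,6,7}->{4,6,7}
Constraint 2 (Z < Y) on D(Z)={1,2,4} D(Y)={3,4,5,6}: no change
So after constraint 2: D(Z) = {1,2,4}

Answer: {1,2,4}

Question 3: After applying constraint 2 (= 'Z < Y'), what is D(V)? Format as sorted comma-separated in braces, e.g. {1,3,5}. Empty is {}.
Answer: {4,6,7}

Derivation:
Constraint 1 (Y + Z = V) on D(Y)={3,4,5,6} D(Z)={1,2,4,5} D(V)={3,4,6,7}: Z {1,2,4,5}->{1,2,4}; V {3,4,6,7}->{4,6,7}
Constraint 2 (Z < Y) on D(Z)={1,2,4} D(Y)={3,4,5,6}: no change
So after constraint 2: D(V) = {4,6,7}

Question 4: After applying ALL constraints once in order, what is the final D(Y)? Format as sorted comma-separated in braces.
Constraint 1 (Y + Z = V) on D(Y)={3,4,5,6} D(Z)={1,2,4,5} D(V)={3,4,6,7}: Z {1,2,4,5}->{1,2,4}; V {3,4,6,7}->{4,6,7}
Constraint 2 (Z < Y) on D(Z)={1,2,4} D(Y)={3,4,5,6}: no change
Constraint 3 (V + Y = Z) on D(V)={4,6,7} D(Y)={3,4,5,6} D(Z)={1,2,4}: V {4,6,7}->{}; Y {3,4,5,6}->{}; Z {1,2,4}->{}
So after all 3 constraints: D(Y) = {}

Answer: {}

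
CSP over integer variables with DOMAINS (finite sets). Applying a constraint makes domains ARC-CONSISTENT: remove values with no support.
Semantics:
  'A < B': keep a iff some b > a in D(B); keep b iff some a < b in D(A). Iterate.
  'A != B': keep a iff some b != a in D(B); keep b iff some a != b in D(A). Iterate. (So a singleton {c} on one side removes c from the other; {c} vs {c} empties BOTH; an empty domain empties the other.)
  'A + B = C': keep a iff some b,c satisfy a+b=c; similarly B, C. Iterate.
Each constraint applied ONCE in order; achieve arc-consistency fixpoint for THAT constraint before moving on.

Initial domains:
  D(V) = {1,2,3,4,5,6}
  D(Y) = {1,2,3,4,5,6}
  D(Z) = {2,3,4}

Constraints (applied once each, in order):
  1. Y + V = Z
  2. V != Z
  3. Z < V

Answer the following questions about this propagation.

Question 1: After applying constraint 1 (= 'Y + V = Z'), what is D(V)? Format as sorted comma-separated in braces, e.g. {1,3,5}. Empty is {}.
Answer: {1,2,3}

Derivation:
Constraint 1 (Y + V = Z) on D(Y)={1,2,3,4,5,6} D(V)={1,2,3,4,5,6} D(Z)={2,3,4}: Y {1,2,3,4,5,6}->{1,2,3}; V {1,2,3,4,5,6}->{1,2,3}
So after constraint 1: D(V) = {1,2,3}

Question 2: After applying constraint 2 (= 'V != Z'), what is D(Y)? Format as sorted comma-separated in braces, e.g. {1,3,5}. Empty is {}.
Constraint 1 (Y + V = Z) on D(Y)={1,2,3,4,5,6} D(V)={1,2,3,4,5,6} D(Z)={2,3,4}: Y {1,2,3,4,5,6}->{1,2,3}; V {1,2,3,4,5,6}->{1,2,3}
Constraint 2 (V != Z) on D(V)={1,2,3} D(Z)={2,3,4}: no change
So after constraint 2: D(Y) = {1,2,3}

Answer: {1,2,3}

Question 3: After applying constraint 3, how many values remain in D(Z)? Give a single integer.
Constraint 1 (Y + V = Z) on D(Y)={1,2,3,4,5,6} D(V)={1,2,3,4,5,6} D(Z)={2,3,4}: Y {1,2,3,4,5,6}->{1,2,3}; V {1,2,3,4,5,6}->{1,2,3}
Constraint 2 (V != Z) on D(V)={1,2,3} D(Z)={2,3,4}: no change
Constraint 3 (Z < V) on D(Z)={2,3,4} D(V)={1,2,3}: Z {2,3,4}->{2}; V {1,2,3}->{3}
So after constraint 3: D(Z)={2}, size = 1

Answer: 1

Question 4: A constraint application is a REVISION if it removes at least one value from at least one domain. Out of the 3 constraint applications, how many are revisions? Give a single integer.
Answer: 2

Derivation:
Constraint 1 (Y + V = Z) on D(Y)={1,2,3,4,5,6} D(V)={1,2,3,4,5,6} D(Z)={2,3,4}: Y {1,2,3,4,5,6}->{1,2,3}; V {1,2,3,4,5,6}->{1,2,3} => REVISION
Constraint 2 (V != Z) on D(V)={1,2,3} D(Z)={2,3,4}: no change => not a revision
Constraint 3 (Z < V) on D(Z)={2,3,4} D(V)={1,2,3}: Z {2,3,4}->{2}; V {1,2,3}->{3} => REVISION
Total revisions = 2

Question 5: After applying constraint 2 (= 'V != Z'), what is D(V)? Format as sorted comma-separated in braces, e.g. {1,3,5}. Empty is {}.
Constraint 1 (Y + V = Z) on D(Y)={1,2,3,4,5,6} D(V)={1,2,3,4,5,6} D(Z)={2,3,4}: Y {1,2,3,4,5,6}->{1,2,3}; V {1,2,3,4,5,6}->{1,2,3}
Constraint 2 (V != Z) on D(V)={1,2,3} D(Z)={2,3,4}: no change
So after constraint 2: D(V) = {1,2,3}

Answer: {1,2,3}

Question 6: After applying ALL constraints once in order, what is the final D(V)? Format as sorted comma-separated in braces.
Answer: {3}

Derivation:
Constraint 1 (Y + V = Z) on D(Y)={1,2,3,4,5,6} D(V)={1,2,3,4,5,6} D(Z)={2,3,4}: Y {1,2,3,4,5,6}->{1,2,3}; V {1,2,3,4,5,6}->{1,2,3}
Constraint 2 (V != Z) on D(V)={1,2,3} D(Z)={2,3,4}: no change
Constraint 3 (Z < V) on D(Z)={2,3,4} D(V)={1,2,3}: Z {2,3,4}->{2}; V {1,2,3}->{3}
So after all 3 constraints: D(V) = {3}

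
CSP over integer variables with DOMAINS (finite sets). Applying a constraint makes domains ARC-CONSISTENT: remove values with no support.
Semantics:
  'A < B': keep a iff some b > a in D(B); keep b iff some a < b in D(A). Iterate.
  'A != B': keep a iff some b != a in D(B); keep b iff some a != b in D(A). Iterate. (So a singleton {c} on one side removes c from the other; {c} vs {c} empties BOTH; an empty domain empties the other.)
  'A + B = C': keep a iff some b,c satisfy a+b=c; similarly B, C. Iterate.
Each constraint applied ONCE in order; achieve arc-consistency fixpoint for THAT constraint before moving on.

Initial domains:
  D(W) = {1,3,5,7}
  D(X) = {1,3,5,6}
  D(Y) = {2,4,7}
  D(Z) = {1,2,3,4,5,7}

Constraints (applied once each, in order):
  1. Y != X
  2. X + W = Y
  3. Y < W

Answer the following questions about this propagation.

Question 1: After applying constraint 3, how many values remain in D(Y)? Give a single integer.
Constraint 1 (Y != X) on D(Y)={2,4,7} D(X)={1,3,5,6}: no change
Constraint 2 (X + W = Y) on D(X)={1,3,5,6} D(W)={1,3,5,7} D(Y)={2,4,7}: X {1,3,5,6}->{1,3,6}; W {1,3,5,7}->{1,3}
Constraint 3 (Y < W) on D(Y)={2,4,7} D(W)={1,3}: Y {2,4,7}->{2}; W {1,3}->{3}
So after constraint 3: D(Y)={2}, size = 1

Answer: 1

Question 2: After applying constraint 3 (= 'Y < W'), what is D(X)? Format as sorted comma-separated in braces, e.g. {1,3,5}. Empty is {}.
Answer: {1,3,6}

Derivation:
Constraint 1 (Y != X) on D(Y)={2,4,7} D(X)={1,3,5,6}: no change
Constraint 2 (X + W = Y) on D(X)={1,3,5,6} D(W)={1,3,5,7} D(Y)={2,4,7}: X {1,3,5,6}->{1,3,6}; W {1,3,5,7}->{1,3}
Constraint 3 (Y < W) on D(Y)={2,4,7} D(W)={1,3}: Y {2,4,7}->{2}; W {1,3}->{3}
So after constraint 3: D(X) = {1,3,6}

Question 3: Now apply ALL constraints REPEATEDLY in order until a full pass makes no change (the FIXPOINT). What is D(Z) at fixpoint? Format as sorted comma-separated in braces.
Answer: {1,2,3,4,5,7}

Derivation:
pass 0 (initial): D(Z)={1,2,3,4,5,7}
pass 1: W {1,3,5,7}->{3}; X {1,3,5,6}->{1,3,6}; Y {2,4,7}->{2}
pass 2: W {3}->{}; X {1,3,6}->{}; Y {2}->{}
pass 3: no change
Fixpoint after 3 passes: D(Z) = {1,2,3,4,5,7}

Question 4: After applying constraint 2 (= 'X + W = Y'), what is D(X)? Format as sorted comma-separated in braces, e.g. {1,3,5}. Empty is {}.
Answer: {1,3,6}

Derivation:
Constraint 1 (Y != X) on D(Y)={2,4,7} D(X)={1,3,5,6}: no change
Constraint 2 (X + W = Y) on D(X)={1,3,5,6} D(W)={1,3,5,7} D(Y)={2,4,7}: X {1,3,5,6}->{1,3,6}; W {1,3,5,7}->{1,3}
So after constraint 2: D(X) = {1,3,6}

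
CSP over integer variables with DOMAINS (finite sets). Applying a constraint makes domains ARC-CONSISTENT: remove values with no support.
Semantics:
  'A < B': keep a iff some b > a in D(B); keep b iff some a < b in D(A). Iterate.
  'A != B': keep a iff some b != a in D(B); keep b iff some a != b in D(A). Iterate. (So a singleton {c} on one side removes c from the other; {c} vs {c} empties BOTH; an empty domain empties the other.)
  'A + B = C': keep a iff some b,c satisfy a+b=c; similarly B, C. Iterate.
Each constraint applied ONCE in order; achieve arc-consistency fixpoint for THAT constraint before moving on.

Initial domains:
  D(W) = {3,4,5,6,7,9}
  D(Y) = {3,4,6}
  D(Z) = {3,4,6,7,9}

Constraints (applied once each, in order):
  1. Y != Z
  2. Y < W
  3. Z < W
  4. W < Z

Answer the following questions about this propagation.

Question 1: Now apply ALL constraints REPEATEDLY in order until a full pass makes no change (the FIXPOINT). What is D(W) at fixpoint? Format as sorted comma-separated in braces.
Answer: {}

Derivation:
pass 0 (initial): D(W)={3,4,5,6,7,9}
pass 1: W {3,4,5,6,7,9}->{4,5,6}; Z {3,4,6,7,9}->{6,7}
pass 2: W {4,5,6}->{}; Y {3,4,6}->{3,4}; Z {6,7}->{}
pass 3: Y {3,4}->{}
pass 4: no change
Fixpoint after 4 passes: D(W) = {}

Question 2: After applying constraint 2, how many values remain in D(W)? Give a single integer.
Constraint 1 (Y != Z) on D(Y)={3,4,6} D(Z)={3,4,6,7,9}: no change
Constraint 2 (Y < W) on D(Y)={3,4,6} D(W)={3,4,5,6,7,9}: W {3,4,5,6,7,9}->{4,5,6,7,9}
So after constraint 2: D(W)={4,5,6,7,9}, size = 5

Answer: 5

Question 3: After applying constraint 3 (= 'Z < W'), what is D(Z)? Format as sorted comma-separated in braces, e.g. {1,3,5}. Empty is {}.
Constraint 1 (Y != Z) on D(Y)={3,4,6} D(Z)={3,4,6,7,9}: no change
Constraint 2 (Y < W) on D(Y)={3,4,6} D(W)={3,4,5,6,7,9}: W {3,4,5,6,7,9}->{4,5,6,7,9}
Constraint 3 (Z < W) on D(Z)={3,4,6,7,9} D(W)={4,5,6,7,9}: Z {3,4,6,7,9}->{3,4,6,7}
So after constraint 3: D(Z) = {3,4,6,7}

Answer: {3,4,6,7}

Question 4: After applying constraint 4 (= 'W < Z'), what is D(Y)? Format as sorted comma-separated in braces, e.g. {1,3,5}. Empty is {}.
Constraint 1 (Y != Z) on D(Y)={3,4,6} D(Z)={3,4,6,7,9}: no change
Constraint 2 (Y < W) on D(Y)={3,4,6} D(W)={3,4,5,6,7,9}: W {3,4,5,6,7,9}->{4,5,6,7,9}
Constraint 3 (Z < W) on D(Z)={3,4,6,7,9} D(W)={4,5,6,7,9}: Z {3,4,6,7,9}->{3,4,6,7}
Constraint 4 (W < Z) on D(W)={4,5,6,7,9} D(Z)={3,4,6,7}: W {4,5,6,7,9}->{4,5,6}; Z {3,4,6,7}->{6,7}
So after constraint 4: D(Y) = {3,4,6}

Answer: {3,4,6}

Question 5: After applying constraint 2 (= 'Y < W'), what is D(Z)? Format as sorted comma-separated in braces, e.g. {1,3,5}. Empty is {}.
Constraint 1 (Y != Z) on D(Y)={3,4,6} D(Z)={3,4,6,7,9}: no change
Constraint 2 (Y < W) on D(Y)={3,4,6} D(W)={3,4,5,6,7,9}: W {3,4,5,6,7,9}->{4,5,6,7,9}
So after constraint 2: D(Z) = {3,4,6,7,9}

Answer: {3,4,6,7,9}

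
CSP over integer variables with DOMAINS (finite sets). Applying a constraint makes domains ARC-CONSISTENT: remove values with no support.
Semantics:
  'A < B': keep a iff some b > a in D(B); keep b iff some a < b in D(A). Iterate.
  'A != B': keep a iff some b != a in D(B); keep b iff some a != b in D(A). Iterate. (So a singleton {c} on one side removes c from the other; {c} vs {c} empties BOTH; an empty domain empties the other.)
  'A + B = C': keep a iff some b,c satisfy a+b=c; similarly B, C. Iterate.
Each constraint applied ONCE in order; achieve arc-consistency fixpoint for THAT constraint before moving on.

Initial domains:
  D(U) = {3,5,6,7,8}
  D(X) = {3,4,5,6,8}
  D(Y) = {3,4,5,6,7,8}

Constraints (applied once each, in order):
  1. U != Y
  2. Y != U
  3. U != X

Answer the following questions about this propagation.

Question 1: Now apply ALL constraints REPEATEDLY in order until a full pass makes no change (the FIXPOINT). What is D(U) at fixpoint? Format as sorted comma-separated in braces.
Answer: {3,5,6,7,8}

Derivation:
pass 0 (initial): D(U)={3,5,6,7,8}
pass 1: no change
Fixpoint after 1 passes: D(U) = {3,5,6,7,8}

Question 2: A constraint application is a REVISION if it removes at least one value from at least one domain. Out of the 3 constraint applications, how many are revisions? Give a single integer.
Answer: 0

Derivation:
Constraint 1 (U != Y) on D(U)={3,5,6,7,8} D(Y)={3,4,5,6,7,8}: no change => not a revision
Constraint 2 (Y != U) on D(Y)={3,4,5,6,7,8} D(U)={3,5,6,7,8}: no change => not a revision
Constraint 3 (U != X) on D(U)={3,5,6,7,8} D(X)={3,4,5,6,8}: no change => not a revision
Total revisions = 0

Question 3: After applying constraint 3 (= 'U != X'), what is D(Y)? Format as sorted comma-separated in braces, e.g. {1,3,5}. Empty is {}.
Constraint 1 (U != Y) on D(U)={3,5,6,7,8} D(Y)={3,4,5,6,7,8}: no change
Constraint 2 (Y != U) on D(Y)={3,4,5,6,7,8} D(U)={3,5,6,7,8}: no change
Constraint 3 (U != X) on D(U)={3,5,6,7,8} D(X)={3,4,5,6,8}: no change
So after constraint 3: D(Y) = {3,4,5,6,7,8}

Answer: {3,4,5,6,7,8}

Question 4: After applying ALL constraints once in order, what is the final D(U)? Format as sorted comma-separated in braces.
Answer: {3,5,6,7,8}

Derivation:
Constraint 1 (U != Y) on D(U)={3,5,6,7,8} D(Y)={3,4,5,6,7,8}: no change
Constraint 2 (Y != U) on D(Y)={3,4,5,6,7,8} D(U)={3,5,6,7,8}: no change
Constraint 3 (U != X) on D(U)={3,5,6,7,8} D(X)={3,4,5,6,8}: no change
So after all 3 constraints: D(U) = {3,5,6,7,8}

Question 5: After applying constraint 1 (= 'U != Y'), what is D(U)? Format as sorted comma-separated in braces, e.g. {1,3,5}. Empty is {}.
Constraint 1 (U != Y) on D(U)={3,5,6,7,8} D(Y)={3,4,5,6,7,8}: no change
So after constraint 1: D(U) = {3,5,6,7,8}

Answer: {3,5,6,7,8}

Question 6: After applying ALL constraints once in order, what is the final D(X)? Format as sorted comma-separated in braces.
Answer: {3,4,5,6,8}

Derivation:
Constraint 1 (U != Y) on D(U)={3,5,6,7,8} D(Y)={3,4,5,6,7,8}: no change
Constraint 2 (Y != U) on D(Y)={3,4,5,6,7,8} D(U)={3,5,6,7,8}: no change
Constraint 3 (U != X) on D(U)={3,5,6,7,8} D(X)={3,4,5,6,8}: no change
So after all 3 constraints: D(X) = {3,4,5,6,8}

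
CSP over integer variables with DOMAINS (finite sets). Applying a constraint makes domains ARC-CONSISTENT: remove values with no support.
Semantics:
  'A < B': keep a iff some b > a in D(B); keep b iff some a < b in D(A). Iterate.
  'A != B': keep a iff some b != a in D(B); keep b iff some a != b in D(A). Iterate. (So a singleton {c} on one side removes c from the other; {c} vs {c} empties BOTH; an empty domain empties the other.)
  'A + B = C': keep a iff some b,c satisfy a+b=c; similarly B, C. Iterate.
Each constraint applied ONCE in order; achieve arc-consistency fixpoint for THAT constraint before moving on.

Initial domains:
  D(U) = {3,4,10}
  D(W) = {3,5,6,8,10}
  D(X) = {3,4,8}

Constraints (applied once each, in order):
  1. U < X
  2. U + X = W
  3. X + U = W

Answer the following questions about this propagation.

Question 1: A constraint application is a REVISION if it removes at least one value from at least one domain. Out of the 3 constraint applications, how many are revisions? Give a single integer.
Constraint 1 (U < X) on D(U)={3,4,10} D(X)={3,4,8}: U {3,4,10}->{3,4}; X {3,4,8}->{4,8} => REVISION
Constraint 2 (U + X = W) on D(U)={3,4} D(X)={4,8} D(W)={3,5,6,8,10}: U {3,4}->{4}; X {4,8}->{4}; W {3,5,6,8,10}->{8} => REVISION
Constraint 3 (X + U = W) on D(X)={4} D(U)={4} D(W)={8}: no change => not a revision
Total revisions = 2

Answer: 2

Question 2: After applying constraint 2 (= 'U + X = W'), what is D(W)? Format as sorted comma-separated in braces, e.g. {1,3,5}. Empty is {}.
Answer: {8}

Derivation:
Constraint 1 (U < X) on D(U)={3,4,10} D(X)={3,4,8}: U {3,4,10}->{3,4}; X {3,4,8}->{4,8}
Constraint 2 (U + X = W) on D(U)={3,4} D(X)={4,8} D(W)={3,5,6,8,10}: U {3,4}->{4}; X {4,8}->{4}; W {3,5,6,8,10}->{8}
So after constraint 2: D(W) = {8}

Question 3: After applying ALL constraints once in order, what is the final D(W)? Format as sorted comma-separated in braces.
Answer: {8}

Derivation:
Constraint 1 (U < X) on D(U)={3,4,10} D(X)={3,4,8}: U {3,4,10}->{3,4}; X {3,4,8}->{4,8}
Constraint 2 (U + X = W) on D(U)={3,4} D(X)={4,8} D(W)={3,5,6,8,10}: U {3,4}->{4}; X {4,8}->{4}; W {3,5,6,8,10}->{8}
Constraint 3 (X + U = W) on D(X)={4} D(U)={4} D(W)={8}: no change
So after all 3 constraints: D(W) = {8}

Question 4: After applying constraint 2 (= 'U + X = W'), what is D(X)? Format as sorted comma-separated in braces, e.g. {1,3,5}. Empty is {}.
Constraint 1 (U < X) on D(U)={3,4,10} D(X)={3,4,8}: U {3,4,10}->{3,4}; X {3,4,8}->{4,8}
Constraint 2 (U + X = W) on D(U)={3,4} D(X)={4,8} D(W)={3,5,6,8,10}: U {3,4}->{4}; X {4,8}->{4}; W {3,5,6,8,10}->{8}
So after constraint 2: D(X) = {4}

Answer: {4}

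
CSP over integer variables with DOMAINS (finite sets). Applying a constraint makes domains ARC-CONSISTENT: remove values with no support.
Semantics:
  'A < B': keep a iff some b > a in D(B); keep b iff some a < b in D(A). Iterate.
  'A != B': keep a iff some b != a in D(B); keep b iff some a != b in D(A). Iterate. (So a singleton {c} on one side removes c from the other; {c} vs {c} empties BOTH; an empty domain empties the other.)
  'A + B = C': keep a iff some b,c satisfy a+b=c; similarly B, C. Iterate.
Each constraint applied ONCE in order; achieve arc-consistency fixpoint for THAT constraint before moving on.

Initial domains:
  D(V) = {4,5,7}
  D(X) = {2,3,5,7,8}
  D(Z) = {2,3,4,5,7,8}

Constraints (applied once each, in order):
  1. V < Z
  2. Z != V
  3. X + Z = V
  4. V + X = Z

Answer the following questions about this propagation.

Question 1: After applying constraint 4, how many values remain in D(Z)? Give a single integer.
Constraint 1 (V < Z) on D(V)={4,5,7} D(Z)={2,3,4,5,7,8}: Z {2,3,4,5,7,8}->{5,7,8}
Constraint 2 (Z != V) on D(Z)={5,7,8} D(V)={4,5,7}: no change
Constraint 3 (X + Z = V) on D(X)={2,3,5,7,8} D(Z)={5,7,8} D(V)={4,5,7}: X {2,3,5,7,8}->{2}; Z {5,7,8}->{5}; V {4,5,7}->{7}
Constraint 4 (V + X = Z) on D(V)={7} D(X)={2} D(Z)={5}: V {7}->{}; X {2}->{}; Z {5}->{}
So after constraint 4: D(Z)={}, size = 0

Answer: 0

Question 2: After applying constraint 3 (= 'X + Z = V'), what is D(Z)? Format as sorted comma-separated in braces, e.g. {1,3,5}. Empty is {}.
Constraint 1 (V < Z) on D(V)={4,5,7} D(Z)={2,3,4,5,7,8}: Z {2,3,4,5,7,8}->{5,7,8}
Constraint 2 (Z != V) on D(Z)={5,7,8} D(V)={4,5,7}: no change
Constraint 3 (X + Z = V) on D(X)={2,3,5,7,8} D(Z)={5,7,8} D(V)={4,5,7}: X {2,3,5,7,8}->{2}; Z {5,7,8}->{5}; V {4,5,7}->{7}
So after constraint 3: D(Z) = {5}

Answer: {5}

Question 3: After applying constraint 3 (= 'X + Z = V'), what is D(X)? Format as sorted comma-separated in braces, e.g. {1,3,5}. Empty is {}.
Constraint 1 (V < Z) on D(V)={4,5,7} D(Z)={2,3,4,5,7,8}: Z {2,3,4,5,7,8}->{5,7,8}
Constraint 2 (Z != V) on D(Z)={5,7,8} D(V)={4,5,7}: no change
Constraint 3 (X + Z = V) on D(X)={2,3,5,7,8} D(Z)={5,7,8} D(V)={4,5,7}: X {2,3,5,7,8}->{2}; Z {5,7,8}->{5}; V {4,5,7}->{7}
So after constraint 3: D(X) = {2}

Answer: {2}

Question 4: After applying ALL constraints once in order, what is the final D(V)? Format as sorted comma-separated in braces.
Constraint 1 (V < Z) on D(V)={4,5,7} D(Z)={2,3,4,5,7,8}: Z {2,3,4,5,7,8}->{5,7,8}
Constraint 2 (Z != V) on D(Z)={5,7,8} D(V)={4,5,7}: no change
Constraint 3 (X + Z = V) on D(X)={2,3,5,7,8} D(Z)={5,7,8} D(V)={4,5,7}: X {2,3,5,7,8}->{2}; Z {5,7,8}->{5}; V {4,5,7}->{7}
Constraint 4 (V + X = Z) on D(V)={7} D(X)={2} D(Z)={5}: V {7}->{}; X {2}->{}; Z {5}->{}
So after all 4 constraints: D(V) = {}

Answer: {}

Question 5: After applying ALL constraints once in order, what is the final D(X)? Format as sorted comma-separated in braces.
Constraint 1 (V < Z) on D(V)={4,5,7} D(Z)={2,3,4,5,7,8}: Z {2,3,4,5,7,8}->{5,7,8}
Constraint 2 (Z != V) on D(Z)={5,7,8} D(V)={4,5,7}: no change
Constraint 3 (X + Z = V) on D(X)={2,3,5,7,8} D(Z)={5,7,8} D(V)={4,5,7}: X {2,3,5,7,8}->{2}; Z {5,7,8}->{5}; V {4,5,7}->{7}
Constraint 4 (V + X = Z) on D(V)={7} D(X)={2} D(Z)={5}: V {7}->{}; X {2}->{}; Z {5}->{}
So after all 4 constraints: D(X) = {}

Answer: {}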